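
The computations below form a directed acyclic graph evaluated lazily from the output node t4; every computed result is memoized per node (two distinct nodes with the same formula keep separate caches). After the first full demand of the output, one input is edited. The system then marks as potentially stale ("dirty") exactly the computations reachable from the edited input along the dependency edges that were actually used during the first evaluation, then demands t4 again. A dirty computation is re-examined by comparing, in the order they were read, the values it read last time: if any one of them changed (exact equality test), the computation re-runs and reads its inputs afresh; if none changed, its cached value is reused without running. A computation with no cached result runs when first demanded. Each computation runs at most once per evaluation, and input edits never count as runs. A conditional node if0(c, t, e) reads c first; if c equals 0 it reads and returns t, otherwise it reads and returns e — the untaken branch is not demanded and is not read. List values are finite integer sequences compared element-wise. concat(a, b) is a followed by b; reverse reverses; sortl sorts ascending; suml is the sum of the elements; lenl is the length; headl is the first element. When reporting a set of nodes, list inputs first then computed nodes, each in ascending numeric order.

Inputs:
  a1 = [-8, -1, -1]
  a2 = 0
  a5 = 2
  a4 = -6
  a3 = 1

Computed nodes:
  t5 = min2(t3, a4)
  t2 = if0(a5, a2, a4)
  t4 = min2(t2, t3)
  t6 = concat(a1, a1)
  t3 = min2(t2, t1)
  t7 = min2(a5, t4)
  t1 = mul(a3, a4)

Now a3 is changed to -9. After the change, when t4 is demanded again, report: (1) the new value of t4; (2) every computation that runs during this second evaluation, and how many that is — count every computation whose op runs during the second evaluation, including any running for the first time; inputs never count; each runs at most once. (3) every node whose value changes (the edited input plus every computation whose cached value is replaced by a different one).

Demanding t4 again yields -6.
2 computations run: t1, t3.
The nodes whose values change: a3, t1.
Note the absorption at t3: it re-runs yet its value is the same, leaving the output's value untouched.

First demand of the output computes:
  t1 = mul(1, -6) = -6
  t2 = if0(a5=2 -> else branch a4) = -6
  t3 = min2(-6, -6) = -6
  t4 = min2(-6, -6) = -6

After the edit, cleaning proceeds:
  t1: a read changed (a3 1->-9) — executes, giving 54.
  t3: a read changed (t1 -6->54) — executes, giving -6 — identical to its old value.
  t4: dirty, but its reads are unchanged (t2 unchanged, t3 unchanged); cached -6 stands.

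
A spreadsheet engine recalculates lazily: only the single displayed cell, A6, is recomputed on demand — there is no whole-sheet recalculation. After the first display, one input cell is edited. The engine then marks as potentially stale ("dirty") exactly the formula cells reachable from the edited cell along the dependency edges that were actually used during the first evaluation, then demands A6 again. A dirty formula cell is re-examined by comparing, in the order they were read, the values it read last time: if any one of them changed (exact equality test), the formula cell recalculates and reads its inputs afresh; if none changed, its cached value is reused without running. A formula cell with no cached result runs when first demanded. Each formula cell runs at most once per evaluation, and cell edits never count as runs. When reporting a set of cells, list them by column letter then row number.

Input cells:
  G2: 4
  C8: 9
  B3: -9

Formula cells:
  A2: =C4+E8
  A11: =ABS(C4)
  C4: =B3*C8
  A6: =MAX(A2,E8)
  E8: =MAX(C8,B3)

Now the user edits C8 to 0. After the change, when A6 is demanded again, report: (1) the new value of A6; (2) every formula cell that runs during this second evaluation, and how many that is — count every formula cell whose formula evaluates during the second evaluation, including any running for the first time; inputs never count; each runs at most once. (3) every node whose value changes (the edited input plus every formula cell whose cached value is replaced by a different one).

First evaluation (everything demanded from the output):
  C4 = -9 * 9 = -81
  E8 = MAX(9, -9) = 9
  A2 = -81 + 9 = -72
  A6 = MAX(-72, 9) = 9

Propagation after the edit:
  C4: runs — C8 9->0; result 0.
  E8: runs — C8 9->0; result 0.
  A2: runs — C4 -81->0; E8 9->0; result 0.
  A6: runs — A2 -72->0; E8 9->0; result 0.

New value of A6: 0.
Formula cells that run: A2, A6, C4, E8 — 4 in total.
Values that change: A2, A6, C4, C8, E8.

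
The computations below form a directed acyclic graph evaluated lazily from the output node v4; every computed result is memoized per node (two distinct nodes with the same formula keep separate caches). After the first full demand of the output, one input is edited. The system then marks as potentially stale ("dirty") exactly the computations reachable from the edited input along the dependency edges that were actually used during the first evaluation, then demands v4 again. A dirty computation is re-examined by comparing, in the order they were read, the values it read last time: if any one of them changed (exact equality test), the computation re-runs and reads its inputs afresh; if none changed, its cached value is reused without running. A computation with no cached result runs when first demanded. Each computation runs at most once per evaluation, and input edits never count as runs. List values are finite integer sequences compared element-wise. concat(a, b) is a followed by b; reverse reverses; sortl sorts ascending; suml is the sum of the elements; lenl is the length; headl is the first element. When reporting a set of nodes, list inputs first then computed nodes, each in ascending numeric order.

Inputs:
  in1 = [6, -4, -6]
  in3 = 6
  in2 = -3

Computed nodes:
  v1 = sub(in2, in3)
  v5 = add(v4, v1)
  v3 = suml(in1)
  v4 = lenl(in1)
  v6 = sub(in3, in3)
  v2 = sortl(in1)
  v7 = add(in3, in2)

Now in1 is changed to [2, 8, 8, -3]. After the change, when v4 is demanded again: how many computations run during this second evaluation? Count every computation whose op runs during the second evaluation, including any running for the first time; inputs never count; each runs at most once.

1 computations run: v4.

First demand of the output computes:
  v4 = lenl([6, -4, -6]) = 3

After the edit, cleaning proceeds:
  v4: a read changed (in1 [6, -4, -6]->[2, 8, 8, -3]) — executes, giving 4.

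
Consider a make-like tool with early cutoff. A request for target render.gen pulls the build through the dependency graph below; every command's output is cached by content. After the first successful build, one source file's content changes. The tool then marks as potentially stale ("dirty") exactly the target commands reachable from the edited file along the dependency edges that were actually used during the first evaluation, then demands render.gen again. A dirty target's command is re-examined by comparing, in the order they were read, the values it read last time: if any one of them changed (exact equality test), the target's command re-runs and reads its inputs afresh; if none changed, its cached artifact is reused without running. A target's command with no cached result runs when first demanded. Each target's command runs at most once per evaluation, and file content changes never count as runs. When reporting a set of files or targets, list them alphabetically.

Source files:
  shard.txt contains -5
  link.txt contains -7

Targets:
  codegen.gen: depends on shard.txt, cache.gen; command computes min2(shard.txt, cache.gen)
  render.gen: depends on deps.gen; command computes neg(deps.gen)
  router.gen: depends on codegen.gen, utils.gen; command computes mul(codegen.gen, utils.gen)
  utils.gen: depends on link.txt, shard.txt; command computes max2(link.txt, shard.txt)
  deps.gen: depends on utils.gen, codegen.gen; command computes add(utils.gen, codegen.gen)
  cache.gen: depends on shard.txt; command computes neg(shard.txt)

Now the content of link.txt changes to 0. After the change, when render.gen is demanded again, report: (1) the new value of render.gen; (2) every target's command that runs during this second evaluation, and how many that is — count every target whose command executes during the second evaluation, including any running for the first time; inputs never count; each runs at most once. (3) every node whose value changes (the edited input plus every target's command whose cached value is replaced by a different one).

First demand of the output computes:
  cache.gen = neg(-5) = 5
  codegen.gen = min2(-5, 5) = -5
  utils.gen = max2(-7, -5) = -5
  deps.gen = add(-5, -5) = -10
  render.gen = neg(-10) = 10

After the edit, cleaning proceeds:
  utils.gen: a read changed (link.txt -7->0) — executes, giving 0.
  deps.gen: a read changed (utils.gen -5->0) — executes, giving -5.
  render.gen: a read changed (deps.gen -10->-5) — executes, giving 5.

Demanding render.gen again yields 5.
3 target commands run: deps.gen, render.gen, utils.gen.
The nodes whose values change: deps.gen, link.txt, render.gen, utils.gen.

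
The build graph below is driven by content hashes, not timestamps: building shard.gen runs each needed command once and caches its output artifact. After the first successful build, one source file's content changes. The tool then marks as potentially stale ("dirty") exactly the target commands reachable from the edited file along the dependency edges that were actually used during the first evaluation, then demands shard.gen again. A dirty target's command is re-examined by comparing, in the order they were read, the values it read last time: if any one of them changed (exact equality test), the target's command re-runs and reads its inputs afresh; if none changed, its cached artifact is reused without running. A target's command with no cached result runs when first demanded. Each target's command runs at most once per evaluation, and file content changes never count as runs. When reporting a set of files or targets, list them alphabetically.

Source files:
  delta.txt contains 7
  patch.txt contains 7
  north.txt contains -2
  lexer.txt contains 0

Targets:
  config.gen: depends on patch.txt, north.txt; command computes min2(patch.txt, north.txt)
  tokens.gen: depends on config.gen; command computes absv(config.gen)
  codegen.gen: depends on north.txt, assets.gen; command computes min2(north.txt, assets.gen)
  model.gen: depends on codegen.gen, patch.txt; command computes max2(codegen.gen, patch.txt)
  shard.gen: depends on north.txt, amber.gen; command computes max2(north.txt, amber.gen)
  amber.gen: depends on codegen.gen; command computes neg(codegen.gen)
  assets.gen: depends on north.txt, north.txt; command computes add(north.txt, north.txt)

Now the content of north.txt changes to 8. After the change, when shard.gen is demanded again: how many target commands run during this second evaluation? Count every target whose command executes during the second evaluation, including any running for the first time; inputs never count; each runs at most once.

Initial pass — values computed on the first demand:
  assets.gen = add(-2, -2) = -4
  codegen.gen = min2(-2, -4) = -4
  amber.gen = neg(-4) = 4
  shard.gen = max2(-2, 4) = 4

Second demand — change propagation:
  assets.gen: re-runs because north.txt -2->8; north.txt -2->8; new result 16.
  codegen.gen: re-runs because north.txt -2->8; assets.gen -4->16; new result 8.
  amber.gen: re-runs because codegen.gen -4->8; new result -8.
  shard.gen: re-runs because north.txt -2->8; amber.gen 4->-8; new result 8.

Run set: amber.gen, assets.gen, codegen.gen, shard.gen (4 run).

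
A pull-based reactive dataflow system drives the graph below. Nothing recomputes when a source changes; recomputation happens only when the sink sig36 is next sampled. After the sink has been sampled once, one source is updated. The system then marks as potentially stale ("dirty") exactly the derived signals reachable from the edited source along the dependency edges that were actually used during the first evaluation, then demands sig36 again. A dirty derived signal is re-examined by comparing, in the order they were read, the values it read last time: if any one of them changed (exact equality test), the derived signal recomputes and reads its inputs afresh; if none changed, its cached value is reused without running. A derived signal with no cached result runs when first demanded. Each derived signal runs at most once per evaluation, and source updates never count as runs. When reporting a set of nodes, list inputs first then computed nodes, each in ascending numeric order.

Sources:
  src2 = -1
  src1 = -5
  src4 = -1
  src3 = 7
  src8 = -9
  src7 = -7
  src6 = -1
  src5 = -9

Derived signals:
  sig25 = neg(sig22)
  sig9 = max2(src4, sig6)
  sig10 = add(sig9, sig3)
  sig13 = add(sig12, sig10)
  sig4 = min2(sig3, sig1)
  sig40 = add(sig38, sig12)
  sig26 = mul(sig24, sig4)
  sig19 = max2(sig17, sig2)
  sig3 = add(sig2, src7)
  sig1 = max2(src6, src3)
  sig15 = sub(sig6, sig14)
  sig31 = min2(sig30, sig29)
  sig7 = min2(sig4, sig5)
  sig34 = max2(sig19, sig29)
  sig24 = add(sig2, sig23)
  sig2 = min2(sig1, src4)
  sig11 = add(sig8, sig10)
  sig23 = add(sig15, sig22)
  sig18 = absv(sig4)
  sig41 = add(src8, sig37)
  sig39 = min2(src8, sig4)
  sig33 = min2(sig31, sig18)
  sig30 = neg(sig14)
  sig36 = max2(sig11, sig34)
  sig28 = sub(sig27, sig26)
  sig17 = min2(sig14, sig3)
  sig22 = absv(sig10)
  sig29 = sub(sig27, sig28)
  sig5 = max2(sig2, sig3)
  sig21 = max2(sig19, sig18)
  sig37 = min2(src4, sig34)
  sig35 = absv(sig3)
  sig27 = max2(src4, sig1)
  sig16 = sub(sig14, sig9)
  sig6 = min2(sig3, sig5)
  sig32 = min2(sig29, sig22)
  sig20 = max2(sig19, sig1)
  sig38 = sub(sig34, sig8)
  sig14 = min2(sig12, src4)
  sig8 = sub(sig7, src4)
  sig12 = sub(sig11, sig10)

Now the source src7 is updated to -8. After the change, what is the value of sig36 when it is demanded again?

New value of sig36: -1.

First evaluation (everything demanded from the output):
  sig1 = max2(-1, 7) = 7
  sig2 = min2(7, -1) = -1
  sig3 = add(-1, -7) = -8
  sig4 = min2(-8, 7) = -8
  sig5 = max2(-1, -8) = -1
  sig6 = min2(-8, -1) = -8
  sig7 = min2(-8, -1) = -8
  sig8 = sub(-8, -1) = -7
  sig9 = max2(-1, -8) = -1
  sig10 = add(-1, -8) = -9
  sig11 = add(-7, -9) = -16
  sig12 = sub(-16, -9) = -7
  sig14 = min2(-7, -1) = -7
  sig15 = sub(-8, -7) = -1
  sig17 = min2(-7, -8) = -8
  sig19 = max2(-8, -1) = -1
  sig22 = absv(-9) = 9
  sig23 = add(-1, 9) = 8
  sig24 = add(-1, 8) = 7
  sig26 = mul(7, -8) = -56
  sig27 = max2(-1, 7) = 7
  sig28 = sub(7, -56) = 63
  sig29 = sub(7, 63) = -56
  sig34 = max2(-1, -56) = -1
  sig36 = max2(-16, -1) = -1

Propagation after the edit:
  sig3: runs — src7 -7->-8; result -9.
  sig4: runs — sig3 -8->-9; result -9.
  sig5: runs — sig3 -8->-9; result -1 (same value as before).
  sig6: runs — sig3 -8->-9; result -9.
  sig7: runs — sig4 -8->-9; result -9.
  sig8: runs — sig7 -8->-9; result -8.
  sig9: runs — sig6 -8->-9; result -1 (same value as before).
  sig10: runs — sig3 -8->-9; result -10.
  sig11: runs — sig8 -7->-8; sig10 -9->-10; result -18.
  sig12: runs — sig11 -16->-18; sig10 -9->-10; result -8.
  sig14: runs — sig12 -7->-8; result -8.
  sig15: runs — sig6 -8->-9; sig14 -7->-8; result -1 (same value as before).
  sig17: runs — sig14 -7->-8; sig3 -8->-9; result -9.
  sig19: runs — sig17 -8->-9; result -1 (same value as before).
  sig22: runs — sig10 -9->-10; result 10.
  sig23: runs — sig22 9->10; result 9.
  sig24: runs — sig23 8->9; result 8.
  sig26: runs — sig24 7->8; sig4 -8->-9; result -72.
  sig28: runs — sig26 -56->-72; result 79.
  sig29: runs — sig28 63->79; result -72.
  sig34: runs — sig29 -56->-72; result -1 (same value as before).
  sig36: runs — sig11 -16->-18; result -1 (same value as before).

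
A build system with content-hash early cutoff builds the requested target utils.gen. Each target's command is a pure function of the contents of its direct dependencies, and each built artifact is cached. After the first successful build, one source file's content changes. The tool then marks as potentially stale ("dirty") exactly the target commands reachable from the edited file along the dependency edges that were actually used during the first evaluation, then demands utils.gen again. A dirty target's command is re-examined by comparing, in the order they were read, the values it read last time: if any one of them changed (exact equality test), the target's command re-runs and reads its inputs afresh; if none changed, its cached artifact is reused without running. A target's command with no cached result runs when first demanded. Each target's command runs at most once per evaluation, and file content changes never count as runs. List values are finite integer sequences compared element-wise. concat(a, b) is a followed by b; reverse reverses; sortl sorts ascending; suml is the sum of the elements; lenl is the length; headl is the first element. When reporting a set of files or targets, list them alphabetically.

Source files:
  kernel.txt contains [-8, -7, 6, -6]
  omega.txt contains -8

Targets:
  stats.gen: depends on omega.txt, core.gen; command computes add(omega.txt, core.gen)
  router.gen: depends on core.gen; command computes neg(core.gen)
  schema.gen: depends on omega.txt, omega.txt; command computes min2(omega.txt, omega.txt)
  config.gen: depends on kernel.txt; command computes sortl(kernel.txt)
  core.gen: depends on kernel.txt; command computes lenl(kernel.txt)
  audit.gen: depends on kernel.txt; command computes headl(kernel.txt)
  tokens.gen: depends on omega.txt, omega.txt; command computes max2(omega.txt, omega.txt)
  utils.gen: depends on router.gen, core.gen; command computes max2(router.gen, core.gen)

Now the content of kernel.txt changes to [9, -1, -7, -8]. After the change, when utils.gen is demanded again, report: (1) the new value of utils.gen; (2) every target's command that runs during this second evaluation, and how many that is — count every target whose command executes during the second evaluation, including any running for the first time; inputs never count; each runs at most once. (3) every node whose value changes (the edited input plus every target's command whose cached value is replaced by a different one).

New value of utils.gen: 4.
Target commands that run: core.gen — 1 in total.
Values that change: kernel.txt.
Key observation: the change is absorbed at core.gen — it re-runs but produces the same value, and the output's value is unchanged.

First evaluation (everything demanded from the output):
  core.gen = lenl([-8, -7, 6, -6]) = 4
  router.gen = neg(4) = -4
  utils.gen = max2(-4, 4) = 4

Propagation after the edit:
  core.gen: runs — kernel.txt [-8, -7, 6, -6]->[9, -1, -7, -8]; result 4 (same value as before).
  router.gen: checked — values it read are unchanged (core.gen unchanged); reused cached -4 without running.
  utils.gen: checked — values it read are unchanged (router.gen unchanged, core.gen unchanged); reused cached 4 without running.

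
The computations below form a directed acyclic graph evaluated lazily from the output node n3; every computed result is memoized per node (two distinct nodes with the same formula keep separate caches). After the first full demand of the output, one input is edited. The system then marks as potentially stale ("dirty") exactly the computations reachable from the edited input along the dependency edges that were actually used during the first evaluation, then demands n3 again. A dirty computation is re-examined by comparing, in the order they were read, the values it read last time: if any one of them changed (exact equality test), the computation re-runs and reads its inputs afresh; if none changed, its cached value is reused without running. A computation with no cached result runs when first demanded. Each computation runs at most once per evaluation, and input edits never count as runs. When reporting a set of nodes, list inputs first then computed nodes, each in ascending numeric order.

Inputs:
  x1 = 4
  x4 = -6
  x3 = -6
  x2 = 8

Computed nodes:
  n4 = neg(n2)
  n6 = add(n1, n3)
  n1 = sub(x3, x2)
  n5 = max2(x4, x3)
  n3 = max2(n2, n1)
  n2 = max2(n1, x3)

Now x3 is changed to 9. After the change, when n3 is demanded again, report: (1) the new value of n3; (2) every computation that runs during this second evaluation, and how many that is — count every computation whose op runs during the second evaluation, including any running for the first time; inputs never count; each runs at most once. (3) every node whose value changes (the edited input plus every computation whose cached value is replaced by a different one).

Demanding n3 again yields 9.
3 computations run: n1, n2, n3.
The nodes whose values change: x3, n1, n2, n3.

First demand of the output computes:
  n1 = sub(-6, 8) = -14
  n2 = max2(-14, -6) = -6
  n3 = max2(-6, -14) = -6

After the edit, cleaning proceeds:
  n1: a read changed (x3 -6->9) — executes, giving 1.
  n2: a read changed (n1 -14->1; x3 -6->9) — executes, giving 9.
  n3: a read changed (n2 -6->9; n1 -14->1) — executes, giving 9.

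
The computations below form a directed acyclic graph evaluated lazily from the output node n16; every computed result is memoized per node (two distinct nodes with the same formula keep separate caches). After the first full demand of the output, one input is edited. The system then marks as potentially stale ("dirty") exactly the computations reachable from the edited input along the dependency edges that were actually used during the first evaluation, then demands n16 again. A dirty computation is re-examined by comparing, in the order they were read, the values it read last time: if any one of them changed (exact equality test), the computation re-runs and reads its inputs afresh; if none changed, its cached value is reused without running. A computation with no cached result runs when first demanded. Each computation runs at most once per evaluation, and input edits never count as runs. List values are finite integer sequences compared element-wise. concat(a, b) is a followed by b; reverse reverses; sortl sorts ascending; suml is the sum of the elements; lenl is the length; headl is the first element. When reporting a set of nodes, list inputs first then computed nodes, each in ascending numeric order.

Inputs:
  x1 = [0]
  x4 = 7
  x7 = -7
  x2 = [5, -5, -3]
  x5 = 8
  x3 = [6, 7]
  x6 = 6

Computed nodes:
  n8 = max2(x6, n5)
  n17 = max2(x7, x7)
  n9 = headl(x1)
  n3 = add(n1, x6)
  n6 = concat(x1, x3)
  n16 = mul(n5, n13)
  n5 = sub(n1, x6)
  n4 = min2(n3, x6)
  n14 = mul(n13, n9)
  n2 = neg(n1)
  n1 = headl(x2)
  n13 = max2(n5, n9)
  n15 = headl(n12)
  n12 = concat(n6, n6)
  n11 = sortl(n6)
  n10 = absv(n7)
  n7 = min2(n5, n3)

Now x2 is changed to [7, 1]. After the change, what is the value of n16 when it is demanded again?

Demanding n16 again yields 1.

First demand of the output computes:
  n1 = headl([5, -5, -3]) = 5
  n5 = sub(5, 6) = -1
  n9 = headl([0]) = 0
  n13 = max2(-1, 0) = 0
  n16 = mul(-1, 0) = 0

After the edit, cleaning proceeds:
  n1: a read changed (x2 [5, -5, -3]->[7, 1]) — executes, giving 7.
  n5: a read changed (n1 5->7) — executes, giving 1.
  n13: a read changed (n5 -1->1) — executes, giving 1.
  n16: a read changed (n5 -1->1; n13 0->1) — executes, giving 1.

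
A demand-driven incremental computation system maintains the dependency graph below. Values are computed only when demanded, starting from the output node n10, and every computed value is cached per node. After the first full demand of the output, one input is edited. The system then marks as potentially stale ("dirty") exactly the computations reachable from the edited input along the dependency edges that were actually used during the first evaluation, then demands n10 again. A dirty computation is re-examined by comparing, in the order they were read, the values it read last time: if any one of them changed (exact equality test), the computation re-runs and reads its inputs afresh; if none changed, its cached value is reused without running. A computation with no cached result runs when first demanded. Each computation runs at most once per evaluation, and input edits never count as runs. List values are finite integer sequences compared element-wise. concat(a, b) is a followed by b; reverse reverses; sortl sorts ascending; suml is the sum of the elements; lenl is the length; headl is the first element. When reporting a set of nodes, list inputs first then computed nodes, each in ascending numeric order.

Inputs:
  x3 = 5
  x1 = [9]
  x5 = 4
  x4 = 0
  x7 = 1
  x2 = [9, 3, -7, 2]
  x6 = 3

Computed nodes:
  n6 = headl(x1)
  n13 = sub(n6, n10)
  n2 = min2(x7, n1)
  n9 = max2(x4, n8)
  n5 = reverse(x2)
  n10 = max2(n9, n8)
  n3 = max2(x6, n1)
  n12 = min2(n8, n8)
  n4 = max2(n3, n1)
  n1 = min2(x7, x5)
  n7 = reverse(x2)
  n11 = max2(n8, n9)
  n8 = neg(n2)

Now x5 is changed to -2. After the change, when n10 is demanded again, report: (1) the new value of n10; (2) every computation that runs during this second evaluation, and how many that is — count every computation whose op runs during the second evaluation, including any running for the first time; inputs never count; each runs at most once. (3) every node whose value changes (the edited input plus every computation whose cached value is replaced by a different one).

First evaluation (everything demanded from the output):
  n1 = min2(1, 4) = 1
  n2 = min2(1, 1) = 1
  n8 = neg(1) = -1
  n9 = max2(0, -1) = 0
  n10 = max2(0, -1) = 0

Propagation after the edit:
  n1: runs — x5 4->-2; result -2.
  n2: runs — n1 1->-2; result -2.
  n8: runs — n2 1->-2; result 2.
  n9: runs — n8 -1->2; result 2.
  n10: runs — n9 0->2; n8 -1->2; result 2.

New value of n10: 2.
Computations that run: n1, n2, n8, n9, n10 — 5 in total.
Values that change: x5, n1, n2, n8, n9, n10.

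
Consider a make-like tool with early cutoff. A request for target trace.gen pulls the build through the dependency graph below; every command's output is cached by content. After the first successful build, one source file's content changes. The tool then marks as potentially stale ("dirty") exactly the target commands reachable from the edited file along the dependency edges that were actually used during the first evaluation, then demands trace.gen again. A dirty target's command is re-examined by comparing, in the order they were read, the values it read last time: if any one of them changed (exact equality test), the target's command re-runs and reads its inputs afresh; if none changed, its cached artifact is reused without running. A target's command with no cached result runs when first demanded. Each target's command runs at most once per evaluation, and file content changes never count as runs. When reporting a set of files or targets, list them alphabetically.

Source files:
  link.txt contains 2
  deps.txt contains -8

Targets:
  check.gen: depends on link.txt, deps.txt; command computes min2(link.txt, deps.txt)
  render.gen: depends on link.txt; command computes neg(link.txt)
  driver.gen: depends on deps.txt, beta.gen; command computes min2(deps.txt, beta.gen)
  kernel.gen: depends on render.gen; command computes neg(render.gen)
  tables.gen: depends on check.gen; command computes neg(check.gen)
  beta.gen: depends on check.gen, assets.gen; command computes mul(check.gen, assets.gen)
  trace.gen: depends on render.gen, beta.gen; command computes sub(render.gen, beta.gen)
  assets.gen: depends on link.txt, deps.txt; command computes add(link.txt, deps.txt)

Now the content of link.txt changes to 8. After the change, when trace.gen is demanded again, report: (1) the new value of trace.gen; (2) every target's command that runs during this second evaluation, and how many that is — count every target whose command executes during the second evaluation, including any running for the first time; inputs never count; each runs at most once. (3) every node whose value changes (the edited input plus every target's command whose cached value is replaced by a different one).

First demand of the output computes:
  assets.gen = add(2, -8) = -6
  check.gen = min2(2, -8) = -8
  beta.gen = mul(-8, -6) = 48
  render.gen = neg(2) = -2
  trace.gen = sub(-2, 48) = -50

After the edit, cleaning proceeds:
  assets.gen: a read changed (link.txt 2->8) — executes, giving 0.
  check.gen: a read changed (link.txt 2->8) — executes, giving -8 — identical to its old value.
  beta.gen: a read changed (assets.gen -6->0) — executes, giving 0.
  render.gen: a read changed (link.txt 2->8) — executes, giving -8.
  trace.gen: a read changed (render.gen -2->-8; beta.gen 48->0) — executes, giving -8.

Demanding trace.gen again yields -8.
5 target commands run: assets.gen, beta.gen, check.gen, render.gen, trace.gen.
The nodes whose values change: assets.gen, beta.gen, link.txt, render.gen, trace.gen.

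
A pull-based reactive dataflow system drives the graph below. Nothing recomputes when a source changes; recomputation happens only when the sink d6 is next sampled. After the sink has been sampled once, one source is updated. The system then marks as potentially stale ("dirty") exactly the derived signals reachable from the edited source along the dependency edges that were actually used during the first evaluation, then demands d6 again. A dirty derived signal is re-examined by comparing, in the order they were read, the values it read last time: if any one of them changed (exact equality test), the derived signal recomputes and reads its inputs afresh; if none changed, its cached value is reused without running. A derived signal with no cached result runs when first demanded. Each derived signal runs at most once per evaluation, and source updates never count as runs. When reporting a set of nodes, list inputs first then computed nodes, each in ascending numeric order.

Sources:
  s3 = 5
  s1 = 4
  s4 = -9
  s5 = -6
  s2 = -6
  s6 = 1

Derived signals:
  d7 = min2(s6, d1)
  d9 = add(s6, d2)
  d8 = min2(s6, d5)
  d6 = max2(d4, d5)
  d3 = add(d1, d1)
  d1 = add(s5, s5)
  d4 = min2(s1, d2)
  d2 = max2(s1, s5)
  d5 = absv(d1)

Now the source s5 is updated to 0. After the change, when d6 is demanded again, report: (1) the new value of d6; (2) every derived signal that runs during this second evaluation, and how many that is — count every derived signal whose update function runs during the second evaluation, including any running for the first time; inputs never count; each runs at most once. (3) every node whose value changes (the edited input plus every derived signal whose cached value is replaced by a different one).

First evaluation (everything demanded from the output):
  d1 = add(-6, -6) = -12
  d2 = max2(4, -6) = 4
  d4 = min2(4, 4) = 4
  d5 = absv(-12) = 12
  d6 = max2(4, 12) = 12

Propagation after the edit:
  d1: runs — s5 -6->0; s5 -6->0; result 0.
  d2: runs — s5 -6->0; result 4 (same value as before).
  d4: checked — values it read are unchanged (s1 unchanged, d2 unchanged); reused cached 4 without running.
  d5: runs — d1 -12->0; result 0.
  d6: runs — d5 12->0; result 4.

Key observation: the cutoff stops propagation at d4 — its inputs' values are unchanged, so it reuses its cache.

New value of d6: 4.
Derived signals that run: d1, d2, d5, d6 — 4 in total.
Values that change: s5, d1, d5, d6.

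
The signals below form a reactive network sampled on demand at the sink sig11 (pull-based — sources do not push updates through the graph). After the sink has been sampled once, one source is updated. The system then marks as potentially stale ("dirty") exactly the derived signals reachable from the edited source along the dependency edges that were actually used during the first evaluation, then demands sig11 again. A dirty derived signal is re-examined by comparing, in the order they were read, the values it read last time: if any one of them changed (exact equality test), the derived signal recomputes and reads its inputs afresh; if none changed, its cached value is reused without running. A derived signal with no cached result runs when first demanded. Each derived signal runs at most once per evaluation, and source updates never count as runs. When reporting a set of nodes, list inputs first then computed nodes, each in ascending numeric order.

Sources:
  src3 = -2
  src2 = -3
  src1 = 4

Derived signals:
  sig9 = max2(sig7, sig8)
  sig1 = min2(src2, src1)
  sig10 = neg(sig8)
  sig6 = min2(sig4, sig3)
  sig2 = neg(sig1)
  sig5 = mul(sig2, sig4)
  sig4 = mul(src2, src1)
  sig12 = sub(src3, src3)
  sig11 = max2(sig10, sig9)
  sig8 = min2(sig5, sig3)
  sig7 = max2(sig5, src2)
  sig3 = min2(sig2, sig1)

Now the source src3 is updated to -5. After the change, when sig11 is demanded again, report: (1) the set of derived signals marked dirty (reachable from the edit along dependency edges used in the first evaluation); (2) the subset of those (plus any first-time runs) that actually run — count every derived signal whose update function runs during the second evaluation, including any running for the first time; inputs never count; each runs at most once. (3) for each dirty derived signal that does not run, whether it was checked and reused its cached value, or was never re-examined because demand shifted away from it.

Dirty set: none.
Run set: none (0 run).
All dirty derived signals ended up running.
The important point: nothing the output needs ever reads src3, so the edit is invisible to it.

Initial pass — values computed on the first demand:
  sig1 = min2(-3, 4) = -3
  sig2 = neg(-3) = 3
  sig3 = min2(3, -3) = -3
  sig4 = mul(-3, 4) = -12
  sig5 = mul(3, -12) = -36
  sig7 = max2(-36, -3) = -3
  sig8 = min2(-36, -3) = -36
  sig9 = max2(-3, -36) = -3
  sig10 = neg(-36) = 36
  sig11 = max2(36, -3) = 36

Second demand — change propagation:
  no demanded computation ever read src3, so the edit dirties nothing and nothing runs.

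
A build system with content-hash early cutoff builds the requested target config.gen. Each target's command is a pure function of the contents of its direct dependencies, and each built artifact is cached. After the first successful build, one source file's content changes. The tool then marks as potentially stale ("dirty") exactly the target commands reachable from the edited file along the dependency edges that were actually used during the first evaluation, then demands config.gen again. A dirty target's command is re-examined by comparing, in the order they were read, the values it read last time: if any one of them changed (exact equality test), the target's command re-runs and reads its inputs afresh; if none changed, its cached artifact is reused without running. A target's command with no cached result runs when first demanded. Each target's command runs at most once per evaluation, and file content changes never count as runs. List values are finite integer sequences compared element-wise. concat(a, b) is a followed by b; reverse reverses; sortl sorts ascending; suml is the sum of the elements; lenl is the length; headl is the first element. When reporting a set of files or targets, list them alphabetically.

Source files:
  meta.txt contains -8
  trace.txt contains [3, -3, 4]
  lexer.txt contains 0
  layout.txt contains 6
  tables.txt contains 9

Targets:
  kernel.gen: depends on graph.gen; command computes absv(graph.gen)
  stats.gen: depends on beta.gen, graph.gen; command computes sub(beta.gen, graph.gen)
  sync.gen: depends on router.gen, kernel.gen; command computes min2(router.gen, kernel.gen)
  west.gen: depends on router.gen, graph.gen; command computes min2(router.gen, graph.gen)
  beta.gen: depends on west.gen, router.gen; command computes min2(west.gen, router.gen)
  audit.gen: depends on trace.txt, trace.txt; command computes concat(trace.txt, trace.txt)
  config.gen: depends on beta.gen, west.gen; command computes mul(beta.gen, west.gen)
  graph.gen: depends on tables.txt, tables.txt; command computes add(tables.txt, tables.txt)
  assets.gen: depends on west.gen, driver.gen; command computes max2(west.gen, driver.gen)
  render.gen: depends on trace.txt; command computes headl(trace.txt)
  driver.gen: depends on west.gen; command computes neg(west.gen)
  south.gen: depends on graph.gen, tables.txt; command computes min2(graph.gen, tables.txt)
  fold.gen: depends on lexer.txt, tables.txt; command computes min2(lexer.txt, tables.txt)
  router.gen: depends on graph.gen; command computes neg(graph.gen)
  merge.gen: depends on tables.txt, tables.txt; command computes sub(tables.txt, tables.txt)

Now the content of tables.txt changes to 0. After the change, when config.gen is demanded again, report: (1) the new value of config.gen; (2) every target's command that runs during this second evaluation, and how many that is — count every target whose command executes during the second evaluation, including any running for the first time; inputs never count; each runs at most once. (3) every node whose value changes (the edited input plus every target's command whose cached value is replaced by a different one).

New value of config.gen: 0.
Target commands that run: beta.gen, config.gen, graph.gen, router.gen, west.gen — 5 in total.
Values that change: beta.gen, config.gen, graph.gen, router.gen, tables.txt, west.gen.

First evaluation (everything demanded from the output):
  graph.gen = add(9, 9) = 18
  router.gen = neg(18) = -18
  west.gen = min2(-18, 18) = -18
  beta.gen = min2(-18, -18) = -18
  config.gen = mul(-18, -18) = 324

Propagation after the edit:
  graph.gen: runs — tables.txt 9->0; tables.txt 9->0; result 0.
  router.gen: runs — graph.gen 18->0; result 0.
  west.gen: runs — router.gen -18->0; graph.gen 18->0; result 0.
  beta.gen: runs — west.gen -18->0; router.gen -18->0; result 0.
  config.gen: runs — beta.gen -18->0; west.gen -18->0; result 0.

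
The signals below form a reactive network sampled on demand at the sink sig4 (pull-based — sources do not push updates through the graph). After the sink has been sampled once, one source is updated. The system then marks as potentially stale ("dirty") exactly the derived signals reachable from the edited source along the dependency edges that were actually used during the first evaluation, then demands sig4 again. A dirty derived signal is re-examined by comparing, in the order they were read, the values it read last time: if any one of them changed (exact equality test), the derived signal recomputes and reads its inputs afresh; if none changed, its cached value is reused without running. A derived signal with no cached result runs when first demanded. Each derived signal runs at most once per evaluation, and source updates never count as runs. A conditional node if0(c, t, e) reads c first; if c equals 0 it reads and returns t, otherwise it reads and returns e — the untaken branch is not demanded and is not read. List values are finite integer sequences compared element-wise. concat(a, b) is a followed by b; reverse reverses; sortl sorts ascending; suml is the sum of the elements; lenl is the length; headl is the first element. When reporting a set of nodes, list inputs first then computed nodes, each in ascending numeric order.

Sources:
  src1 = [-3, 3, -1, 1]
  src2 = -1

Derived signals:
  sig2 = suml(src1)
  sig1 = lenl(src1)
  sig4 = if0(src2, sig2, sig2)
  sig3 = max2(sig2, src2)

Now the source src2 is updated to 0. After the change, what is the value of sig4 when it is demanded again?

sig4 now evaluates to 0.

Initial pass — values computed on the first demand:
  sig2 = suml([-3, 3, -1, 1]) = 0
  sig4 = if0(src2=-1 -> else branch sig2) = 0

Second demand — change propagation:
  sig4: re-runs because src2 -1->0; new result 0 (unchanged).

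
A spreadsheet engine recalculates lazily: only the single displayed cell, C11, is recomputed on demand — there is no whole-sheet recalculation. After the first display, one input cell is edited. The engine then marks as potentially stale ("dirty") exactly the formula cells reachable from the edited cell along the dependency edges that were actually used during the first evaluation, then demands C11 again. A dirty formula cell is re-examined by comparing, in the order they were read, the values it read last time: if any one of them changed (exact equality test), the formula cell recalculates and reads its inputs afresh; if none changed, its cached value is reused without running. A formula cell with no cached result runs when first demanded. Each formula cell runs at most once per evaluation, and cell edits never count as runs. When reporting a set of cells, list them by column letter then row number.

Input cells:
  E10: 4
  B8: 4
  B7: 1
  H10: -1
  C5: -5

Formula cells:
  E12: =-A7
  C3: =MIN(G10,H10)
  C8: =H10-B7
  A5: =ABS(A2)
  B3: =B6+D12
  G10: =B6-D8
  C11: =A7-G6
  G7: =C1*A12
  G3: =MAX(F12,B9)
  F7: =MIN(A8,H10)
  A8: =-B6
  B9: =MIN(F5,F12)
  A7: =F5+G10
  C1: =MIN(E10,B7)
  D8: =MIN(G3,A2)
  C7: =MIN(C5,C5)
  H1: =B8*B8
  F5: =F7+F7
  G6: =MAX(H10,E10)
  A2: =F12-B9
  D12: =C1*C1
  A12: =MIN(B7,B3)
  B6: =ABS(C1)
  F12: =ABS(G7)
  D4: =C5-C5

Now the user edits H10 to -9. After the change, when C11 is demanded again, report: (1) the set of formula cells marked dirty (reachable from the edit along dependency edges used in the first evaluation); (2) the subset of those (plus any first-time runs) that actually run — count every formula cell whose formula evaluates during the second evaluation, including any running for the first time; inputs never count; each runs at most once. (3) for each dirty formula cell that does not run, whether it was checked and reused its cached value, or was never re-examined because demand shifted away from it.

First evaluation (everything demanded from the output):
  C1 = MIN(4, 1) = 1
  B6 = ABS(1) = 1
  A8 = -(1) = -1
  D12 = 1 * 1 = 1
  B3 = 1 + 1 = 2
  A12 = MIN(1, 2) = 1
  F7 = MIN(-1, -1) = -1
  F5 = -1 + -1 = -2
  G6 = MAX(-1, 4) = 4
  G7 = 1 * 1 = 1
  F12 = ABS(1) = 1
  B9 = MIN(-2, 1) = -2
  A2 = 1 - -2 = 3
  G3 = MAX(1, -2) = 1
  D8 = MIN(1, 3) = 1
  G10 = 1 - 1 = 0
  A7 = -2 + 0 = -2
  C11 = -2 - 4 = -6

Propagation after the edit:
  F7: runs — H10 -1->-9; result -9.
  F5: runs — F7 -1->-9; F7 -1->-9; result -18.
  B9: runs — F5 -2->-18; result -18.
  A2: runs — B9 -2->-18; result 19.
  G3: runs — B9 -2->-18; result 1 (same value as before).
  D8: runs — A2 3->19; result 1 (same value as before).
  G6: runs — H10 -1->-9; result 4 (same value as before).
  G10: checked — values it read are unchanged (B6 unchanged, D8 unchanged); reused cached 0 without running.
  A7: runs — F5 -2->-18; result -18.
  C11: runs — A7 -2->-18; result -22.

Key observation: the cutoff stops propagation at G10 — its inputs' values are unchanged, so it reuses its cache.

Marked dirty: A2, A7, B9, C11, D8, F5, F7, G3, G6, G10.
Formula cells that run: A2, A7, B9, C11, D8, F5, F7, G3, G6 — 9 in total.
Checked but reused from cache: G10.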